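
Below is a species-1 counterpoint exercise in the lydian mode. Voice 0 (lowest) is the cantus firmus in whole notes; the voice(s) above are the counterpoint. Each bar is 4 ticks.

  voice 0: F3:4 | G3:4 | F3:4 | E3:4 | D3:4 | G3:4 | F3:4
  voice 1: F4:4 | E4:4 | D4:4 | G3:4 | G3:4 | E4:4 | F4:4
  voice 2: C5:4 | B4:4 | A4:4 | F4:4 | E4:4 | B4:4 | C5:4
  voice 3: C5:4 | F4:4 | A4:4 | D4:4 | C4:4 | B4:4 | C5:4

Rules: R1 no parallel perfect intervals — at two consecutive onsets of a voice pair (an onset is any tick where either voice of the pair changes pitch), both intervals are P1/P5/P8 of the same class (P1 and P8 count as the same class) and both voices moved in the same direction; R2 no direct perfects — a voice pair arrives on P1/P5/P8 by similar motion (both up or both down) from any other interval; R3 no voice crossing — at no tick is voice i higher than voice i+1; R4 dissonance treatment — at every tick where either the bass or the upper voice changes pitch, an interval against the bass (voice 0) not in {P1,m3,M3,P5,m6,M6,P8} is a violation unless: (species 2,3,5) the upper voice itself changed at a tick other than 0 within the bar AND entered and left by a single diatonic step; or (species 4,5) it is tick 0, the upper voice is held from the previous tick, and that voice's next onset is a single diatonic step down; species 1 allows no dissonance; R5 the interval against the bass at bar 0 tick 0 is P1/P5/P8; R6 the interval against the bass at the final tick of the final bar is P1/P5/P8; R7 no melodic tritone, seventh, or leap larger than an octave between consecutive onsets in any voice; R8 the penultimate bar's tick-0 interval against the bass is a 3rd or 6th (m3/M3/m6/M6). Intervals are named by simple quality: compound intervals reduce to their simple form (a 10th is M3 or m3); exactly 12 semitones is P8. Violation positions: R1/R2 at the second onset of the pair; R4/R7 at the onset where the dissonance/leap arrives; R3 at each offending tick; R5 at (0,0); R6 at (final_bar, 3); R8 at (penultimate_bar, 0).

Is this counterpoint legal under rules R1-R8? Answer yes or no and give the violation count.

bar 0: v0=F3 v1=F4 v2=C5 v3=C5 (P5)
bar 1: v0=G3 v1=E4 v2=B4 v3=F4 (m7)
bar 2: v0=F3 v1=D4 v2=A4 v3=A4 (M3)
bar 3: v0=E3 v1=G3 v2=F4 v3=D4 (m7)
bar 4: v0=D3 v1=G3 v2=E4 v3=C4 (m7)
bar 5: v0=G3 v1=E4 v2=B4 v3=B4 (M3)
bar 6: v0=F3 v1=F4 v2=C5 v3=C5 (P5)
  R1 @ bar1.0: F4/C5 P5 -> E4/B4 P5 similar
  R3 @ bar1.0: B4 above F4
  R4 @ bar1.0: G3/F4 m7 untreated
  R3 @ bar1.1: B4 above F4
  R3 @ bar1.2: B4 above F4
  R3 @ bar1.3: B4 above F4
  R1 @ bar2.0: E4/B4 P5 -> D4/A4 P5 similar
  R1 @ bar3.0: D4/A4 P5 -> G3/D4 P5 similar
  R3 @ bar3.0: F4 above D4
  R4 @ bar3.0: E3/F4 m2 untreated
  R4 @ bar3.0: E3/D4 m7 untreated
  R3 @ bar3.1: F4 above D4
  R3 @ bar3.2: F4 above D4
  R3 @ bar3.3: F4 above D4
  R3 @ bar4.0: E4 above C4
  R4 @ bar4.0: D3/G3 P4 untreated
  R4 @ bar4.0: D3/E4 M2 untreated
  R4 @ bar4.0: D3/C4 m7 untreated
  R3 @ bar4.1: E4 above C4
  R3 @ bar4.2: E4 above C4
  R3 @ bar4.3: E4 above C4
  R2 @ bar5.0: G3/E4 M6 -> E4/B4 P5 similar
  R2 @ bar5.0: G3/C4 P4 -> E4/B4 P5 similar
  R2 @ bar5.0: E4/C4 M3 -> B4/B4 P1 similar
  R7 @ bar5.0: C4->B4 leap 11st
  R1 @ bar6.0: E4/B4 P5 -> F4/C5 P5 similar
  R1 @ bar6.0: E4/B4 P5 -> F4/C5 P5 similar
  R1 @ bar6.0: B4/B4 P1 -> C5/C5 P1 similar

No (28 violations)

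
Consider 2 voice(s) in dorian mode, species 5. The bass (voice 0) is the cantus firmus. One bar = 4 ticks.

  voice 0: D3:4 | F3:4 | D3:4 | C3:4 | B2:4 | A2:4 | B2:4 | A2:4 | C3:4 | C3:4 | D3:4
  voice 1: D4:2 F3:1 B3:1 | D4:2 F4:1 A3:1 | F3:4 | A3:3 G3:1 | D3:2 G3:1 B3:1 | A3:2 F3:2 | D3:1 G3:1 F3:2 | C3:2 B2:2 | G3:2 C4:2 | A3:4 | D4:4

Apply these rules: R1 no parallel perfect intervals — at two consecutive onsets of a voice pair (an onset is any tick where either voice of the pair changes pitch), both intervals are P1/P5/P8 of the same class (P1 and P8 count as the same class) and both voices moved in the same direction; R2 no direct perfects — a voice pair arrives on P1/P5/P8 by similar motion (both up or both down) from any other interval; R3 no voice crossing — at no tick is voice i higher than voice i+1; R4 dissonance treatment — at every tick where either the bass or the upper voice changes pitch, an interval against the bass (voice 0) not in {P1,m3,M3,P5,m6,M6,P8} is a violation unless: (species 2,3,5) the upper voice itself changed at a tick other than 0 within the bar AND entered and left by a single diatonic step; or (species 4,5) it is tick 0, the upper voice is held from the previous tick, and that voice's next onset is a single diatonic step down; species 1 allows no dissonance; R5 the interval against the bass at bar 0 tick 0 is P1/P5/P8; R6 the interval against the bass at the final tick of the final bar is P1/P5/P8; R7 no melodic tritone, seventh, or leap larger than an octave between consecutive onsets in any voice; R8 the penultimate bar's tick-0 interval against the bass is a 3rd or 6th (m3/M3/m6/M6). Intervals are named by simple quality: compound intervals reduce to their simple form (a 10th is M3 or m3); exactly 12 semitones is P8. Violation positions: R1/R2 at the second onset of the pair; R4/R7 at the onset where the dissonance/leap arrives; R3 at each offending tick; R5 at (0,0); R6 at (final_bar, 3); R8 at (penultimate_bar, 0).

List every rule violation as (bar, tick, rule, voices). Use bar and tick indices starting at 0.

(0, 3, R7, (1,))
(5, 0, R1, (0, 1))
(6, 2, R4, (0, 1))
(7, 2, R4, (0, 1))
(8, 0, R2, (0, 1))
(10, 0, R2, (0, 1))

bar 0: v0=D3 v1=D4 downbeat P8
bar 1: v0=F3 v1=D4 downbeat M6
bar 2: v0=D3 v1=F3 downbeat m3
bar 3: v0=C3 v1=A3 downbeat M6
bar 4: v0=B2 v1=D3 downbeat m3
bar 5: v0=A2 v1=A3 downbeat P8
bar 6: v0=B2 v1=D3 downbeat m3
bar 7: v0=A2 v1=C3 downbeat m3
bar 8: v0=C3 v1=G3 downbeat P5
bar 9: v0=C3 v1=A3 downbeat M6
bar 10: v0=D3 v1=D4 downbeat P8
  -> R7 @ bar 0 tick 3 v(1,): F3->B3 leap 6st
  -> R1 @ bar 5 tick 0 v(0, 1): B2/B3 P8 -> A2/A3 P8 similar
  -> R4 @ bar 6 tick 2 v(0, 1): B2/F3 TT untreated
  -> R4 @ bar 7 tick 2 v(0, 1): A2/B2 M2 untreated
  -> R2 @ bar 8 tick 0 v(0, 1): A2/B2 M2 -> C3/G3 P5 similar
  -> R2 @ bar 10 tick 0 v(0, 1): C3/A3 M6 -> D3/D4 P8 similar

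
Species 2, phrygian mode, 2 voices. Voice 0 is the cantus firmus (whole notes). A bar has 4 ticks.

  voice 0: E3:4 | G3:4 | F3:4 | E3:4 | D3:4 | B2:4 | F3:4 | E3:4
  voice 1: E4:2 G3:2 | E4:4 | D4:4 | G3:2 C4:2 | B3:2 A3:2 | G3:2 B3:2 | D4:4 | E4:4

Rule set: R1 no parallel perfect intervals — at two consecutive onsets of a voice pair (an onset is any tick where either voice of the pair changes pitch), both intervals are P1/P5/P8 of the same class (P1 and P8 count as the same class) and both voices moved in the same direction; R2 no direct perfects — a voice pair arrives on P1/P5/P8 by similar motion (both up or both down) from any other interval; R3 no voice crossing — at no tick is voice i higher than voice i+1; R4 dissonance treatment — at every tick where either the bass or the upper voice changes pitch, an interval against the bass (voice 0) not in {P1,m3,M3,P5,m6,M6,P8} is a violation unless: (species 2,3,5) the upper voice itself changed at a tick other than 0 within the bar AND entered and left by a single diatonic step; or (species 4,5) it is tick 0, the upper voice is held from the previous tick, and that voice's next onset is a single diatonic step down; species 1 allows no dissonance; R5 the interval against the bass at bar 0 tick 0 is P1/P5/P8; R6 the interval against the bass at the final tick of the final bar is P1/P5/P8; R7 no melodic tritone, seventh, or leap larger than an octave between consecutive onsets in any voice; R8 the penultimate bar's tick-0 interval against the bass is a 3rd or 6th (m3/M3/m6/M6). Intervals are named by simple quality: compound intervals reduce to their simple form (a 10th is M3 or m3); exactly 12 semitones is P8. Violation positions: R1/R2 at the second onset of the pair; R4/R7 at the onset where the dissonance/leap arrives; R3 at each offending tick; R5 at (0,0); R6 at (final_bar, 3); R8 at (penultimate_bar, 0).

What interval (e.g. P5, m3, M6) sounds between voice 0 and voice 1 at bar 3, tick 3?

m6

voice 0=E3 voice 1=C4 -> m6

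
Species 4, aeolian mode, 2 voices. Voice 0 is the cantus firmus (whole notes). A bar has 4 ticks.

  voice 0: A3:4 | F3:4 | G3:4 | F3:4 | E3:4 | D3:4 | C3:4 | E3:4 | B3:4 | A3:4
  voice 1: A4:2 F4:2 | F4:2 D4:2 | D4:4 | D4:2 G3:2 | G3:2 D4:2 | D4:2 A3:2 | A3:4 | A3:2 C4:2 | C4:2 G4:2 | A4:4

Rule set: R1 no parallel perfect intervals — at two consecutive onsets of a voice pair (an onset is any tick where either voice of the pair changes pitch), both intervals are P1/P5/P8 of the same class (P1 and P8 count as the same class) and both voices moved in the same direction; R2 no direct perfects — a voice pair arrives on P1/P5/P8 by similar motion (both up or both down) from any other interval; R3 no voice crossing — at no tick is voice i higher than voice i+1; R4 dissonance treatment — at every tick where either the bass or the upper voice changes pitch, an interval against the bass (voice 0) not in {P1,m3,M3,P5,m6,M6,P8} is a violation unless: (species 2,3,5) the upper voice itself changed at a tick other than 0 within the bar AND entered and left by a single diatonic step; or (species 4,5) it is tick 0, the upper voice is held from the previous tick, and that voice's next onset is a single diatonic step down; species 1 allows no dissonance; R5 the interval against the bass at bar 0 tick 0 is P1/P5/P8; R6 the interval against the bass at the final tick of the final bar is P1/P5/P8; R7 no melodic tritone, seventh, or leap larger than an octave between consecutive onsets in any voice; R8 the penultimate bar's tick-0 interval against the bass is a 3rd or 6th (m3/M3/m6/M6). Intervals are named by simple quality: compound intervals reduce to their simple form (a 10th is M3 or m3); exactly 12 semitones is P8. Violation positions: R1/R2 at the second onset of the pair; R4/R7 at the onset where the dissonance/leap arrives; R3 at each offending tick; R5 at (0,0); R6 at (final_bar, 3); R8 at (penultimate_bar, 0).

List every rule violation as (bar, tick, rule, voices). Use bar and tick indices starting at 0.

(3, 2, R4, (0, 1))
(4, 2, R4, (0, 1))
(7, 0, R4, (0, 1))
(8, 0, R4, (0, 1))
(8, 0, R8, (0, 1))

bar 0: v0=A3 v1=A4 downbeat P8
bar 1: v0=F3 v1=F4 downbeat P8
bar 2: v0=G3 v1=D4 downbeat P5
bar 3: v0=F3 v1=D4 downbeat M6
bar 4: v0=E3 v1=G3 downbeat m3
bar 5: v0=D3 v1=D4 downbeat P8
bar 6: v0=C3 v1=A3 downbeat M6
bar 7: v0=E3 v1=A3 downbeat P4
bar 8: v0=B3 v1=C4 downbeat m2
bar 9: v0=A3 v1=A4 downbeat P8
  -> R4 @ bar 3 tick 2 v(0, 1): F3/G3 M2 untreated
  -> R4 @ bar 4 tick 2 v(0, 1): E3/D4 m7 untreated
  -> R4 @ bar 7 tick 0 v(0, 1): E3/A3 P4 untreated
  -> R4 @ bar 8 tick 0 v(0, 1): B3/C4 m2 untreated
  -> R8 @ bar 8 tick 0 v(0, 1): penult m2 not 3rd/6th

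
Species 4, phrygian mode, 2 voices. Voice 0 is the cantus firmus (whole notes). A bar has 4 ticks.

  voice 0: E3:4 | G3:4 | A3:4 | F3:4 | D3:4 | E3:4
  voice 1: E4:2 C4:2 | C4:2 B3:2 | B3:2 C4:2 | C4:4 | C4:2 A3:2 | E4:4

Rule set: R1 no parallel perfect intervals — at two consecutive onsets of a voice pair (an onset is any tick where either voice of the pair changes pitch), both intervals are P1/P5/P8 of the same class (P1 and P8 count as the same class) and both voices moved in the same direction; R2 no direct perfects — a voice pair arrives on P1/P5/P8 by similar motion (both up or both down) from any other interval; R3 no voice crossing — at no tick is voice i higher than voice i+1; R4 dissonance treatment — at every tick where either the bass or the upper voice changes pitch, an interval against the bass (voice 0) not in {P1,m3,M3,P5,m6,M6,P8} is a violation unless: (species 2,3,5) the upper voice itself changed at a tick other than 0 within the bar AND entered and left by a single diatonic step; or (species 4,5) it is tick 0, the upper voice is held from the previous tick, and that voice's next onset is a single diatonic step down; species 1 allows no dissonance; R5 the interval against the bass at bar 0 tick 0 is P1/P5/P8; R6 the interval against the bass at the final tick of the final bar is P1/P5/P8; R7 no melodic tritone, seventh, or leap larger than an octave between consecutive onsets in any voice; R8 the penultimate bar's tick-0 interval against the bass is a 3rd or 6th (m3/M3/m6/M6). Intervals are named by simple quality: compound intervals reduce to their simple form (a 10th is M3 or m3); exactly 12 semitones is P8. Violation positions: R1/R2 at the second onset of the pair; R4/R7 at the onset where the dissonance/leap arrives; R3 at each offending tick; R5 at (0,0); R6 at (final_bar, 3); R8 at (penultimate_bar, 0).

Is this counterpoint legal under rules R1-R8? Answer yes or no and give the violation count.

bar 0: v0=E3 v1=E4 (P8)
bar 1: v0=G3 v1=C4 (P4)
bar 2: v0=A3 v1=B3 (M2)
bar 3: v0=F3 v1=C4 (P5)
bar 4: v0=D3 v1=C4 (m7)
bar 5: v0=E3 v1=E4 (P8)
  R4 @ bar2.0: A3/B3 M2 untreated
  R4 @ bar4.0: D3/C4 m7 untreated
  R8 @ bar4.0: penult m7 not 3rd/6th
  R2 @ bar5.0: D3/A3 P5 -> E3/E4 P8 similar

No (4 violations)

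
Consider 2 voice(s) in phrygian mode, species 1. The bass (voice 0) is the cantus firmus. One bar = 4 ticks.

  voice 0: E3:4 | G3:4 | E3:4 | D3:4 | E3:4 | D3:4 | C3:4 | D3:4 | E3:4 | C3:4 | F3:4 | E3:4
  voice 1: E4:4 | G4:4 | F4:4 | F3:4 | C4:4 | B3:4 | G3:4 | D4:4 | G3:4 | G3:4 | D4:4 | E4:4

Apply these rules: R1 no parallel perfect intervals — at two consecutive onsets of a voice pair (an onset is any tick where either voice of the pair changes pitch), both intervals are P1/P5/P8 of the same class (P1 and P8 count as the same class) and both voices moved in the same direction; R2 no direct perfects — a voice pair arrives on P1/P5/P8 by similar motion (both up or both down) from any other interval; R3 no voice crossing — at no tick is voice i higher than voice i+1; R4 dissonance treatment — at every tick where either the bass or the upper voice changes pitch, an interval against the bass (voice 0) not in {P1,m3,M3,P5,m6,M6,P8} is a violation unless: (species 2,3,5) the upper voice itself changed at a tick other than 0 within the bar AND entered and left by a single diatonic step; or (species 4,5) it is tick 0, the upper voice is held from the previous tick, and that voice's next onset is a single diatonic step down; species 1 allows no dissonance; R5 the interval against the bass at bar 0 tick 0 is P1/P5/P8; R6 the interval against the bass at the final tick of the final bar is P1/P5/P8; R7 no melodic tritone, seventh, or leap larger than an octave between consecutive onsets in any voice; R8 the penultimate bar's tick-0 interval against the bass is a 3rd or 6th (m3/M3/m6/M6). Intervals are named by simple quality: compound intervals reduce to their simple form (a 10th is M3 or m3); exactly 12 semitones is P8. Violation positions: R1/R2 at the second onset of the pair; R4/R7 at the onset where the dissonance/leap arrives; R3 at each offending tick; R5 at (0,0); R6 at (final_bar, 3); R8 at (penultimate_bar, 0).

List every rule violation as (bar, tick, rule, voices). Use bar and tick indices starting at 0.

bar 0: v0=E3 v1=E4 downbeat P8
bar 1: v0=G3 v1=G4 downbeat P8
bar 2: v0=E3 v1=F4 downbeat m2
bar 3: v0=D3 v1=F3 downbeat m3
bar 4: v0=E3 v1=C4 downbeat m6
bar 5: v0=D3 v1=B3 downbeat M6
bar 6: v0=C3 v1=G3 downbeat P5
bar 7: v0=D3 v1=D4 downbeat P8
bar 8: v0=E3 v1=G3 downbeat m3
bar 9: v0=C3 v1=G3 downbeat P5
bar 10: v0=F3 v1=D4 downbeat M6
bar 11: v0=E3 v1=E4 downbeat P8
  -> R1 @ bar 1 tick 0 v(0, 1): E3/E4 P8 -> G3/G4 P8 similar
  -> R4 @ bar 2 tick 0 v(0, 1): E3/F4 m2 untreated
  -> R2 @ bar 6 tick 0 v(0, 1): D3/B3 M6 -> C3/G3 P5 similar
  -> R2 @ bar 7 tick 0 v(0, 1): C3/G3 P5 -> D3/D4 P8 similar

(1, 0, R1, (0, 1))
(2, 0, R4, (0, 1))
(6, 0, R2, (0, 1))
(7, 0, R2, (0, 1))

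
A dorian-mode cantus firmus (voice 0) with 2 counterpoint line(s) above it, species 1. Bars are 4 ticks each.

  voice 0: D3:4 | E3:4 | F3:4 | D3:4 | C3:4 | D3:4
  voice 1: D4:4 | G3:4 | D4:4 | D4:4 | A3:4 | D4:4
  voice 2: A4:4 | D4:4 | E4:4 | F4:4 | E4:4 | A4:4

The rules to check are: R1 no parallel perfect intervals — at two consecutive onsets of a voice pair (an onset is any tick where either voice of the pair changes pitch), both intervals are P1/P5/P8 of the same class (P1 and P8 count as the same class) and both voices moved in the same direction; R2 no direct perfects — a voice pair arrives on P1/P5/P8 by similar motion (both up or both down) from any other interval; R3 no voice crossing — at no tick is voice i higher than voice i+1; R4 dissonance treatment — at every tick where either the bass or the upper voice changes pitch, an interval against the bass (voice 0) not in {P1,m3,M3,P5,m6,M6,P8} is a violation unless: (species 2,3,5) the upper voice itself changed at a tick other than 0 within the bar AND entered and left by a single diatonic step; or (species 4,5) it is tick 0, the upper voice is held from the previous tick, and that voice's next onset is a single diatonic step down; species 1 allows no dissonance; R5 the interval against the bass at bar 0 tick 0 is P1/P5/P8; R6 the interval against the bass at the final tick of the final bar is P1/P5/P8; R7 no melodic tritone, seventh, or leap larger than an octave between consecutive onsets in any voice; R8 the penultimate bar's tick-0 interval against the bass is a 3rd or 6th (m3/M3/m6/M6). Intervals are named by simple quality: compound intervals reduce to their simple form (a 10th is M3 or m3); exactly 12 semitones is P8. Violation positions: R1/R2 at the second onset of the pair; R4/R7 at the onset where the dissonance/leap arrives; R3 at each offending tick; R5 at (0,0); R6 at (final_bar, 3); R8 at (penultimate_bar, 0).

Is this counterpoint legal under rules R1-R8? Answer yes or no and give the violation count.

No (7 violations)

bar 0: v0=D3 v1=D4 v2=A4 (P5)
bar 1: v0=E3 v1=G3 v2=D4 (m7)
bar 2: v0=F3 v1=D4 v2=E4 (M7)
bar 3: v0=D3 v1=D4 v2=F4 (m3)
bar 4: v0=C3 v1=A3 v2=E4 (M3)
bar 5: v0=D3 v1=D4 v2=A4 (P5)
  R1 @ bar1.0: D4/A4 P5 -> G3/D4 P5 similar
  R4 @ bar1.0: E3/D4 m7 untreated
  R4 @ bar2.0: F3/E4 M7 untreated
  R2 @ bar4.0: D4/F4 m3 -> A3/E4 P5 similar
  R1 @ bar5.0: A3/E4 P5 -> D4/A4 P5 similar
  R2 @ bar5.0: C3/A3 M6 -> D3/D4 P8 similar
  R2 @ bar5.0: C3/E4 M3 -> D3/A4 P5 similar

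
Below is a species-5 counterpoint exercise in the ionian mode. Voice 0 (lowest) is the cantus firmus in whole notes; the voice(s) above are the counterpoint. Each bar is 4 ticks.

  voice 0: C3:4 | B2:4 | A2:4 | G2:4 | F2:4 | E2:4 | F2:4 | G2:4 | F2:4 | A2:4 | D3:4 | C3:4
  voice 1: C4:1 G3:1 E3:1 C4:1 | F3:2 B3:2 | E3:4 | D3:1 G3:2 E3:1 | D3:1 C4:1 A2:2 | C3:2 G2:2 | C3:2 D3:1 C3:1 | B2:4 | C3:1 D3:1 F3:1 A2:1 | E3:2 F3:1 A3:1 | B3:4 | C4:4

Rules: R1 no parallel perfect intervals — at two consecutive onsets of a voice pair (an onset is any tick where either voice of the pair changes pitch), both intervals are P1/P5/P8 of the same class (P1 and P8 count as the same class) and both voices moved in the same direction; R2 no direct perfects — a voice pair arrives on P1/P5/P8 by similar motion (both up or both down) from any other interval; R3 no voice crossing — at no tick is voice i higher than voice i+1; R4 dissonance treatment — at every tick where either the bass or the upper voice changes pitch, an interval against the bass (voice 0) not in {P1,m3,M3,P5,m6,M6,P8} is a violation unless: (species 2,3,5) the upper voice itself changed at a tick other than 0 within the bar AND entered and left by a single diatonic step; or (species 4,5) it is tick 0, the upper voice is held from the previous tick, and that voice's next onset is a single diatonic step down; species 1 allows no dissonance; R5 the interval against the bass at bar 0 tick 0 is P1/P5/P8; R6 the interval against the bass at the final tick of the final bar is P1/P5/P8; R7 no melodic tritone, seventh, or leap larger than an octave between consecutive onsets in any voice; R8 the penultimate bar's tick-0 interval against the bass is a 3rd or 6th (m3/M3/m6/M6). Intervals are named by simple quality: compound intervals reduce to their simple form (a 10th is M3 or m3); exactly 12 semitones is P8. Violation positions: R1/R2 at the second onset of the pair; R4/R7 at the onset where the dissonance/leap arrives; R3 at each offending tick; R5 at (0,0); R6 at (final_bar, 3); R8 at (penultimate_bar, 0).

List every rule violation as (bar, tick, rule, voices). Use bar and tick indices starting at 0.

bar 0: v0=C3 v1=C4 downbeat P8
bar 1: v0=B2 v1=F3 downbeat TT
bar 2: v0=A2 v1=E3 downbeat P5
bar 3: v0=G2 v1=D3 downbeat P5
bar 4: v0=F2 v1=D3 downbeat M6
bar 5: v0=E2 v1=C3 downbeat m6
bar 6: v0=F2 v1=C3 downbeat P5
bar 7: v0=G2 v1=B2 downbeat M3
bar 8: v0=F2 v1=C3 downbeat P5
bar 9: v0=A2 v1=E3 downbeat P5
bar 10: v0=D3 v1=B3 downbeat M6
bar 11: v0=C3 v1=C4 downbeat P8
  -> R4 @ bar 1 tick 0 v(0, 1): B2/F3 TT untreated
  -> R7 @ bar 1 tick 2 v(1,): F3->B3 leap 6st
  -> R2 @ bar 2 tick 0 v(0, 1): B2/B3 P8 -> A2/E3 P5 similar
  -> R1 @ bar 3 tick 0 v(0, 1): A2/E3 P5 -> G2/D3 P5 similar
  -> R7 @ bar 4 tick 1 v(1,): D3->C4 leap 10st
  -> R7 @ bar 4 tick 2 v(1,): C4->A2 leap 15st
  -> R2 @ bar 6 tick 0 v(0, 1): E2/G2 m3 -> F2/C3 P5 similar
  -> R2 @ bar 9 tick 0 v(0, 1): F2/A2 M3 -> A2/E3 P5 similar

(1, 0, R4, (0, 1))
(1, 2, R7, (1,))
(2, 0, R2, (0, 1))
(3, 0, R1, (0, 1))
(4, 1, R7, (1,))
(4, 2, R7, (1,))
(6, 0, R2, (0, 1))
(9, 0, R2, (0, 1))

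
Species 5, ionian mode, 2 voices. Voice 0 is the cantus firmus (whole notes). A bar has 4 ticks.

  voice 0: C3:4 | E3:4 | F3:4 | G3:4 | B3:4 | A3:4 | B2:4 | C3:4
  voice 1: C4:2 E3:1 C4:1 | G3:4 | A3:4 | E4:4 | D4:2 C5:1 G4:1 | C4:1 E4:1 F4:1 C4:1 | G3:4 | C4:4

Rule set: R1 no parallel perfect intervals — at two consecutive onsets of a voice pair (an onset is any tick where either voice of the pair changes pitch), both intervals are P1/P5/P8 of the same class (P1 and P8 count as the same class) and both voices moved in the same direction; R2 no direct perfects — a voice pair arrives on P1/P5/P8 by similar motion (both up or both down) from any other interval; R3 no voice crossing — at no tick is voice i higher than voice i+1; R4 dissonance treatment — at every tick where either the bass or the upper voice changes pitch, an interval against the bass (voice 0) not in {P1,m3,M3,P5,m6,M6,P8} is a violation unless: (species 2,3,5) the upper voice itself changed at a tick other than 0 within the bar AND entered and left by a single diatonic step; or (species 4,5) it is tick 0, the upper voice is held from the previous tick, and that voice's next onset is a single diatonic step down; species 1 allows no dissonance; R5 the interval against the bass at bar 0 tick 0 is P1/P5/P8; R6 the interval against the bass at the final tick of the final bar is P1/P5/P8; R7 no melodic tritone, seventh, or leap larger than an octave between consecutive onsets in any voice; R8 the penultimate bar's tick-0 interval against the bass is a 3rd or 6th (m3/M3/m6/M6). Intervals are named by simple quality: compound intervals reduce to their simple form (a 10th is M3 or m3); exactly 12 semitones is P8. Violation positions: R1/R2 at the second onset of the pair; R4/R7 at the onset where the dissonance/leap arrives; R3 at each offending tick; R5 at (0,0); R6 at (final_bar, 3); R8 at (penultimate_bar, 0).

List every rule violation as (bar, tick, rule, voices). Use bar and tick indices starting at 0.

bar 0: v0=C3 v1=C4 downbeat P8
bar 1: v0=E3 v1=G3 downbeat m3
bar 2: v0=F3 v1=A3 downbeat M3
bar 3: v0=G3 v1=E4 downbeat M6
bar 4: v0=B3 v1=D4 downbeat m3
bar 5: v0=A3 v1=C4 downbeat m3
bar 6: v0=B2 v1=G3 downbeat m6
bar 7: v0=C3 v1=C4 downbeat P8
  -> R4 @ bar 4 tick 2 v(0, 1): B3/C5 m2 untreated
  -> R7 @ bar 4 tick 2 v(1,): D4->C5 leap 10st
  -> R7 @ bar 6 tick 0 v(0,): A3->B2 leap 10st
  -> R2 @ bar 7 tick 0 v(0, 1): B2/G3 m6 -> C3/C4 P8 similar

(4, 2, R4, (0, 1))
(4, 2, R7, (1,))
(6, 0, R7, (0,))
(7, 0, R2, (0, 1))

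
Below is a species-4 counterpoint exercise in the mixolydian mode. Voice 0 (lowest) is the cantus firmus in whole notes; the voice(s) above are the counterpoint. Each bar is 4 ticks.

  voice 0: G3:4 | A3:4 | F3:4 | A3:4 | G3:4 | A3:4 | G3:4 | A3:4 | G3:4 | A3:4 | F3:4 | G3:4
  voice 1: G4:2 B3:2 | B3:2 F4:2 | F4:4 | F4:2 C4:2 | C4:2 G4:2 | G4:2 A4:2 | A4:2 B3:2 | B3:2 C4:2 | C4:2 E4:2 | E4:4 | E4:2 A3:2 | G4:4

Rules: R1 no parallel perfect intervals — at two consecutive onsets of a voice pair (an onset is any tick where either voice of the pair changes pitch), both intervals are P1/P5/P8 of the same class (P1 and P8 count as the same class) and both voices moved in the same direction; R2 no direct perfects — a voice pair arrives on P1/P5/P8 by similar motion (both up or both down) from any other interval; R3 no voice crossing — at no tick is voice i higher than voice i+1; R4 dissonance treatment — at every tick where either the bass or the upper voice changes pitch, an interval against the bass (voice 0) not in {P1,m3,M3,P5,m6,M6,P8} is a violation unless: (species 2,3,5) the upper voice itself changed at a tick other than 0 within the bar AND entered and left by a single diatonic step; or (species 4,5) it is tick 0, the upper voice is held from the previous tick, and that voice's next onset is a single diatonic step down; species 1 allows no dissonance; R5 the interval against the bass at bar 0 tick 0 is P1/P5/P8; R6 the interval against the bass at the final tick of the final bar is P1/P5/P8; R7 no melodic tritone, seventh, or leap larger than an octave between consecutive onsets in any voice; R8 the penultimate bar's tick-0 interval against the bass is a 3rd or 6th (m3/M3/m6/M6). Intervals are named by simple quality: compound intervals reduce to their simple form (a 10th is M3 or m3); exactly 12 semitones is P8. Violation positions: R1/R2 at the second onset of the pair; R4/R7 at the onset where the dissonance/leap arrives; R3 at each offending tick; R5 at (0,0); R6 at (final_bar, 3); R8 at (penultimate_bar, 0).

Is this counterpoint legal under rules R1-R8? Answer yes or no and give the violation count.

bar 0: v0=G3 v1=G4 (P8)
bar 1: v0=A3 v1=B3 (M2)
bar 2: v0=F3 v1=F4 (P8)
bar 3: v0=A3 v1=F4 (m6)
bar 4: v0=G3 v1=C4 (P4)
bar 5: v0=A3 v1=G4 (m7)
bar 6: v0=G3 v1=A4 (M2)
bar 7: v0=A3 v1=B3 (M2)
bar 8: v0=G3 v1=C4 (P4)
bar 9: v0=A3 v1=E4 (P5)
bar 10: v0=F3 v1=E4 (M7)
bar 11: v0=G3 v1=G4 (P8)
  R4 @ bar1.0: A3/B3 M2 untreated
  R7 @ bar1.2: B3->F4 leap 6st
  R4 @ bar4.0: G3/C4 P4 untreated
  R4 @ bar5.0: A3/G4 m7 untreated
  R4 @ bar6.0: G3/A4 M2 untreated
  R7 @ bar6.2: A4->B3 leap 10st
  R4 @ bar7.0: A3/B3 M2 untreated
  R4 @ bar8.0: G3/C4 P4 untreated
  R4 @ bar10.0: F3/E4 M7 untreated
  R8 @ bar10.0: penult M7 not 3rd/6th
  R2 @ bar11.0: F3/A3 M3 -> G3/G4 P8 similar
  R7 @ bar11.0: A3->G4 leap 10st

No (12 violations)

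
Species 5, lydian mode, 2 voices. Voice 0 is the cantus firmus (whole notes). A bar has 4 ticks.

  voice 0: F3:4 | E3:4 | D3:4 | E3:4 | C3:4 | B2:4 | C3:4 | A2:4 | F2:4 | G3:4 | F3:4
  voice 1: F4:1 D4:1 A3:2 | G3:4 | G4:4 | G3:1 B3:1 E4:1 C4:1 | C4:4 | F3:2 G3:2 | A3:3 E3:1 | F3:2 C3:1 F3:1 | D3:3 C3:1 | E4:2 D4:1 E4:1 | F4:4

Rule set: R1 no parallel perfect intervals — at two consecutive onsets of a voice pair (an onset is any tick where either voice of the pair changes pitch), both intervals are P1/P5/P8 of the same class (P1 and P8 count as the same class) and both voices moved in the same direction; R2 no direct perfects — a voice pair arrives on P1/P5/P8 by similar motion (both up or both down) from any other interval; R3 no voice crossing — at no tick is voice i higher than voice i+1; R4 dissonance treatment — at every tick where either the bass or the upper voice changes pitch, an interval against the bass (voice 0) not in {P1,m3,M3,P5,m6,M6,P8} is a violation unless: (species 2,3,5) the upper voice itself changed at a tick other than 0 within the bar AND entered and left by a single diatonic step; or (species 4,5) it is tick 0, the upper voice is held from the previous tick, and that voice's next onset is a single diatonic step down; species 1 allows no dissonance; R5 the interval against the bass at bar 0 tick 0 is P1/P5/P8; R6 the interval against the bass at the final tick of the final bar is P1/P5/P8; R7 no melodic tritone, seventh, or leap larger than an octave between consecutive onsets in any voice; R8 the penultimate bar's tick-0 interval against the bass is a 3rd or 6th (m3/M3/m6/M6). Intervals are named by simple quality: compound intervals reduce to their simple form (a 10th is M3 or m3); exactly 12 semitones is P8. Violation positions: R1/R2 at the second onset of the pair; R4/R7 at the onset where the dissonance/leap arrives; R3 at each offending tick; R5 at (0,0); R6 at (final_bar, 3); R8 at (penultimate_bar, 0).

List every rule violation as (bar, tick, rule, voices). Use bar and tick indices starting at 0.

(2, 0, R4, (0, 1))
(5, 0, R4, (0, 1))
(9, 0, R7, (0,))
(9, 0, R7, (1,))

bar 0: v0=F3 v1=F4 downbeat P8
bar 1: v0=E3 v1=G3 downbeat m3
bar 2: v0=D3 v1=G4 downbeat P4
bar 3: v0=E3 v1=G3 downbeat m3
bar 4: v0=C3 v1=C4 downbeat P8
bar 5: v0=B2 v1=F3 downbeat TT
bar 6: v0=C3 v1=A3 downbeat M6
bar 7: v0=A2 v1=F3 downbeat m6
bar 8: v0=F2 v1=D3 downbeat M6
bar 9: v0=G3 v1=E4 downbeat M6
bar 10: v0=F3 v1=F4 downbeat P8
  -> R4 @ bar 2 tick 0 v(0, 1): D3/G4 P4 untreated
  -> R4 @ bar 5 tick 0 v(0, 1): B2/F3 TT untreated
  -> R7 @ bar 9 tick 0 v(0,): F2->G3 leap 14st
  -> R7 @ bar 9 tick 0 v(1,): C3->E4 leap 16st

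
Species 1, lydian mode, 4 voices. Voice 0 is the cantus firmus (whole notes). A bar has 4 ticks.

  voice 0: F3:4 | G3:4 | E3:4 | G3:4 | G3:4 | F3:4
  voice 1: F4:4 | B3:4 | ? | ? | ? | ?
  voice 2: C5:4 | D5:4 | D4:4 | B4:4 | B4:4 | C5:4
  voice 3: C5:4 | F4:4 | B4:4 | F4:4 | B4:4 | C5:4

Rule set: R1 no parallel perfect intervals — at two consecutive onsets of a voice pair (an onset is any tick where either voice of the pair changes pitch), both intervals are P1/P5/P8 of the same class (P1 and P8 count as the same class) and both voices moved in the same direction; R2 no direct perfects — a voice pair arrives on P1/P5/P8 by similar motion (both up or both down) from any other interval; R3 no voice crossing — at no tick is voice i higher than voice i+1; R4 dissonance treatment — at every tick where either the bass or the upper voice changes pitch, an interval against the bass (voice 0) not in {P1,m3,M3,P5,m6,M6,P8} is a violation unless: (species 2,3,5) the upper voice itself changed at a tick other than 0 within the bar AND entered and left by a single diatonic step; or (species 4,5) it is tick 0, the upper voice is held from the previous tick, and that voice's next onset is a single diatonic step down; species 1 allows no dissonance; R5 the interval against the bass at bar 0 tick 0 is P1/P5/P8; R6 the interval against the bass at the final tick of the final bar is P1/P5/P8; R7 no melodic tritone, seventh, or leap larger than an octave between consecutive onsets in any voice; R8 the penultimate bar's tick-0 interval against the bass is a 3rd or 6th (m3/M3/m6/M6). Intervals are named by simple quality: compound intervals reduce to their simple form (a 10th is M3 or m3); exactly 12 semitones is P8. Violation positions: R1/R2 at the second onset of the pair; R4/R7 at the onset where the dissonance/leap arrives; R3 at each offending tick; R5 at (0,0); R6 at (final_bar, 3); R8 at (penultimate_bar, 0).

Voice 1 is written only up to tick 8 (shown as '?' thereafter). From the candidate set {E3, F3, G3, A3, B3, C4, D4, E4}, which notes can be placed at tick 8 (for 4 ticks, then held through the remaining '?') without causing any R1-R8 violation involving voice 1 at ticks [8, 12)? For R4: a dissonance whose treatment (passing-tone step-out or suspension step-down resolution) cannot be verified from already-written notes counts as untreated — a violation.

E3: violates R2
F3: violates R4,R7
G3: violates R2
A3: violates R4
B3: legal
C4: legal
D4: violates R4
E4: violates R2,R3

{B3, C4}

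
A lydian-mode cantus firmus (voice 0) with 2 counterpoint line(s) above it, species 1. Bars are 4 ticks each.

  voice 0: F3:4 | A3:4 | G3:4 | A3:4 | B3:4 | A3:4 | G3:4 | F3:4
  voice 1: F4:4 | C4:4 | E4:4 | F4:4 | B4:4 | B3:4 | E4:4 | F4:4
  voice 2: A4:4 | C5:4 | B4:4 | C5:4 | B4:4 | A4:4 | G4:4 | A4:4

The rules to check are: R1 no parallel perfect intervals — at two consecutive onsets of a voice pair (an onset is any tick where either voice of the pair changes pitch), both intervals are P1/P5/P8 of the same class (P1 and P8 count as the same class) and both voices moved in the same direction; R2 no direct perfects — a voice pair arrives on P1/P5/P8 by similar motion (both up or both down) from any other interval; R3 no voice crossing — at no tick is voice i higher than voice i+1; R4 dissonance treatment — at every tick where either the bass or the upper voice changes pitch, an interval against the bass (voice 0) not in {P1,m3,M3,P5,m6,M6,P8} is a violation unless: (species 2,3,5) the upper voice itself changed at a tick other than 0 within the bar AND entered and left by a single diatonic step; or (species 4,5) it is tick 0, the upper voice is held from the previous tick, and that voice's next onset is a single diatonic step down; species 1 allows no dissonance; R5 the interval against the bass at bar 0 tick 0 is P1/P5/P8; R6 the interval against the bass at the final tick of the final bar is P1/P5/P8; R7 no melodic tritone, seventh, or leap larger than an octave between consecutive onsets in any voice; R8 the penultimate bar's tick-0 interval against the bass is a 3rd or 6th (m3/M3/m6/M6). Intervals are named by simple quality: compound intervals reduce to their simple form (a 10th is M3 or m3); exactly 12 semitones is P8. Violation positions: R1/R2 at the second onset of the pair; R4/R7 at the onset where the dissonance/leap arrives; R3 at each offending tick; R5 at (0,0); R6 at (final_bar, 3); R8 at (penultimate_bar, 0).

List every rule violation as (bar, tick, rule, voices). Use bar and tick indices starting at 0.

bar 0: v0=F3 v1=F4 v2=A4 downbeat M3
bar 1: v0=A3 v1=C4 v2=C5 downbeat m3
bar 2: v0=G3 v1=E4 v2=B4 downbeat M3
bar 3: v0=A3 v1=F4 v2=C5 downbeat m3
bar 4: v0=B3 v1=B4 v2=B4 downbeat P8
bar 5: v0=A3 v1=B3 v2=A4 downbeat P8
bar 6: v0=G3 v1=E4 v2=G4 downbeat P8
bar 7: v0=F3 v1=F4 v2=A4 downbeat M3
  -> R5 @ bar 0 tick 0 v(0, 2): opens on M3
  -> R1 @ bar 3 tick 0 v(1, 2): E4/B4 P5 -> F4/C5 P5 similar
  -> R2 @ bar 4 tick 0 v(0, 1): A3/F4 m6 -> B3/B4 P8 similar
  -> R7 @ bar 4 tick 0 v(1,): F4->B4 leap 6st
  -> R1 @ bar 5 tick 0 v(0, 2): B3/B4 P8 -> A3/A4 P8 similar
  -> R4 @ bar 5 tick 0 v(0, 1): A3/B3 M2 untreated
  -> R1 @ bar 6 tick 0 v(0, 2): A3/A4 P8 -> G3/G4 P8 similar
  -> R8 @ bar 6 tick 0 v(0, 2): penult P8 not 3rd/6th
  -> R6 @ bar 7 tick 3 v(0, 2): closes on M3

(0, 0, R5, (0, 2))
(3, 0, R1, (1, 2))
(4, 0, R2, (0, 1))
(4, 0, R7, (1,))
(5, 0, R1, (0, 2))
(5, 0, R4, (0, 1))
(6, 0, R1, (0, 2))
(6, 0, R8, (0, 2))
(7, 3, R6, (0, 2))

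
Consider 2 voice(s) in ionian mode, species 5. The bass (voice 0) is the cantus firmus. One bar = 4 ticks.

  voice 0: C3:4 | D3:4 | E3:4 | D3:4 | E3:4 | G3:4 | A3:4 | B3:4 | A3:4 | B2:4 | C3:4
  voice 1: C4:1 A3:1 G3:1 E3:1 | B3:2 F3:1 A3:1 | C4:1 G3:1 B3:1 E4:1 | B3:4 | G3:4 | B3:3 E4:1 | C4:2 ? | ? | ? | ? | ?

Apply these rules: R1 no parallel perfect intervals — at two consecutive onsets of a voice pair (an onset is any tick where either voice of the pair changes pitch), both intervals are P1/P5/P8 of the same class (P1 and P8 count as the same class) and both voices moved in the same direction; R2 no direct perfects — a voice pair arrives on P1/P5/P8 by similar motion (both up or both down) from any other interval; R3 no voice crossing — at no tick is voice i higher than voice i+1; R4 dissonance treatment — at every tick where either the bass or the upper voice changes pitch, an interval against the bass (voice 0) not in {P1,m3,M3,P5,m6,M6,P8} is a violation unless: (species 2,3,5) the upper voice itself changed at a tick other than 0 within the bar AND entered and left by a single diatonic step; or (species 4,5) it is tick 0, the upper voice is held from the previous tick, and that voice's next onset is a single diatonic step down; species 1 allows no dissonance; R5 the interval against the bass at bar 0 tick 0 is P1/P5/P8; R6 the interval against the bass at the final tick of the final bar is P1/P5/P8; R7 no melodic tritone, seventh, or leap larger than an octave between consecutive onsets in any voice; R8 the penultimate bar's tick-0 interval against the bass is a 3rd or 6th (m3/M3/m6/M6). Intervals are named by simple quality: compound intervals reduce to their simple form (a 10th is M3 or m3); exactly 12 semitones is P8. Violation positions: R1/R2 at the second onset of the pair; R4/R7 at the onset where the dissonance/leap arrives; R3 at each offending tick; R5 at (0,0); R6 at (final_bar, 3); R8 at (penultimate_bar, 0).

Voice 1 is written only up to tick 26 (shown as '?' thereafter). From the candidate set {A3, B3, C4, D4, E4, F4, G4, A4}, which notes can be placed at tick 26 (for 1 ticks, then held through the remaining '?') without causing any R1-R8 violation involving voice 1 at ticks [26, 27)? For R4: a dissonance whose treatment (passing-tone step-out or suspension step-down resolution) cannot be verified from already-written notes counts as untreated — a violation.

{A3, A4, C4, E4, F4}

A3: legal
B3: violates R4
C4: legal
D4: violates R4
E4: legal
F4: legal
G4: violates R4
A4: legal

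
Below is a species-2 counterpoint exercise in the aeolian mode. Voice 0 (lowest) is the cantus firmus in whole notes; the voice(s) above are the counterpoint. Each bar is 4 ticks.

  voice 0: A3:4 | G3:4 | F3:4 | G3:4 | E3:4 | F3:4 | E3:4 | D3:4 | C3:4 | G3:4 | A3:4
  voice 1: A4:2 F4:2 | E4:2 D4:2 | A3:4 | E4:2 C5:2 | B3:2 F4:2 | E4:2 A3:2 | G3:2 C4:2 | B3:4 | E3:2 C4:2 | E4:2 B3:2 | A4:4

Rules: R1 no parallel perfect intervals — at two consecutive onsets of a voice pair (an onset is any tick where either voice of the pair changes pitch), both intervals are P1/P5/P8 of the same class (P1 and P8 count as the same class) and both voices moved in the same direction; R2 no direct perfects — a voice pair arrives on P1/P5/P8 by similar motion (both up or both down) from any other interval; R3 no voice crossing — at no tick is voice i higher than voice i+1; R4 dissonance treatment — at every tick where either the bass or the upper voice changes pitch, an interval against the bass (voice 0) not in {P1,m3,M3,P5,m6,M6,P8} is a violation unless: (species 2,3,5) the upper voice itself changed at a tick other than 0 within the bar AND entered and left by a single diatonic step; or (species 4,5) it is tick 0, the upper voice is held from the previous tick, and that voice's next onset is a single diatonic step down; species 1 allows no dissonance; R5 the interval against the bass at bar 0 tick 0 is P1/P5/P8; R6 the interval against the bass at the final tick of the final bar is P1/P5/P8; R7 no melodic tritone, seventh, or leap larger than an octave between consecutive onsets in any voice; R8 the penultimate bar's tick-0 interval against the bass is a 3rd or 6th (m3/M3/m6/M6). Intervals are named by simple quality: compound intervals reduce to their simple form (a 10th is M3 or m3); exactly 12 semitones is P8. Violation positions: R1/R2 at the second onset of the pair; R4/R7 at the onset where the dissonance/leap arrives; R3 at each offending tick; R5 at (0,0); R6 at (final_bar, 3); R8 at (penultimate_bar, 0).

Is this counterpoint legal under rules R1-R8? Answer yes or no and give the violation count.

bar 0: v0=A3 v1=A4 (P8)
bar 1: v0=G3 v1=E4 (M6)
bar 2: v0=F3 v1=A3 (M3)
bar 3: v0=G3 v1=E4 (M6)
bar 4: v0=E3 v1=B3 (P5)
bar 5: v0=F3 v1=E4 (M7)
bar 6: v0=E3 v1=G3 (m3)
bar 7: v0=D3 v1=B3 (M6)
bar 8: v0=C3 v1=E3 (M3)
bar 9: v0=G3 v1=E4 (M6)
bar 10: v0=A3 v1=A4 (P8)
  R4 @ bar3.2: G3/C5 P4 untreated
  R2 @ bar4.0: G3/C5 P4 -> E3/B3 P5 similar
  R7 @ bar4.0: C5->B3 leap 13st
  R4 @ bar4.2: E3/F4 m2 untreated
  R7 @ bar4.2: B3->F4 leap 6st
  R4 @ bar5.0: F3/E4 M7 untreated
  R2 @ bar10.0: G3/B3 M3 -> A3/A4 P8 similar
  R7 @ bar10.0: B3->A4 leap 10st

No (8 violations)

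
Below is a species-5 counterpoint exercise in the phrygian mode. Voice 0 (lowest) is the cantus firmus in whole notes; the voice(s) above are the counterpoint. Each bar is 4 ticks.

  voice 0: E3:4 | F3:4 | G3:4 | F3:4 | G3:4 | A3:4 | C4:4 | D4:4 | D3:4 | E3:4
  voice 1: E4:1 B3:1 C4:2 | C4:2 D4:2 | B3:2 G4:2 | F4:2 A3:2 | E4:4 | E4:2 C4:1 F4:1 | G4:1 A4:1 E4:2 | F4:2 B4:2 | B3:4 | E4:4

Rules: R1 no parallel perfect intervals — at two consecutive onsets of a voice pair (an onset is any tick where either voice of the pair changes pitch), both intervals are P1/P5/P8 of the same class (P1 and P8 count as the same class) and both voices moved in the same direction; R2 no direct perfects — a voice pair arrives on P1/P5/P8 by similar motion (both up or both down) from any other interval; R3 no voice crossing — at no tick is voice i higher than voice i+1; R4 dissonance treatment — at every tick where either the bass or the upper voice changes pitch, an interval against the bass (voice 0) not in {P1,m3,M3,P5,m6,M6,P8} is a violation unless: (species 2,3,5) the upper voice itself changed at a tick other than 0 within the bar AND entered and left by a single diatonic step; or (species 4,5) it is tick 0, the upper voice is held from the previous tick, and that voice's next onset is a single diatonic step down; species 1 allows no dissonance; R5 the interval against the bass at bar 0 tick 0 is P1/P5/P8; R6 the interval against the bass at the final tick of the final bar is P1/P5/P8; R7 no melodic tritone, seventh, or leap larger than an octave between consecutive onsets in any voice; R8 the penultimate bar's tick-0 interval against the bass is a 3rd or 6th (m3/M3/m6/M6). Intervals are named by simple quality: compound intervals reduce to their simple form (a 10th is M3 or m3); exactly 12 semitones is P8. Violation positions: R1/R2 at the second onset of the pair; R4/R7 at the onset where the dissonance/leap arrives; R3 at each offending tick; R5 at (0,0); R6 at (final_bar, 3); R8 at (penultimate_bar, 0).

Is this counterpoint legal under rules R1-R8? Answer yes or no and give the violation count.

No (4 violations)

bar 0: v0=E3 v1=E4 (P8)
bar 1: v0=F3 v1=C4 (P5)
bar 2: v0=G3 v1=B3 (M3)
bar 3: v0=F3 v1=F4 (P8)
bar 4: v0=G3 v1=E4 (M6)
bar 5: v0=A3 v1=E4 (P5)
bar 6: v0=C4 v1=G4 (P5)
bar 7: v0=D4 v1=F4 (m3)
bar 8: v0=D3 v1=B3 (M6)
bar 9: v0=E3 v1=E4 (P8)
  R1 @ bar3.0: G3/G4 P8 -> F3/F4 P8 similar
  R2 @ bar6.0: A3/F4 m6 -> C4/G4 P5 similar
  R7 @ bar7.2: F4->B4 leap 6st
  R2 @ bar9.0: D3/B3 M6 -> E3/E4 P8 similar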